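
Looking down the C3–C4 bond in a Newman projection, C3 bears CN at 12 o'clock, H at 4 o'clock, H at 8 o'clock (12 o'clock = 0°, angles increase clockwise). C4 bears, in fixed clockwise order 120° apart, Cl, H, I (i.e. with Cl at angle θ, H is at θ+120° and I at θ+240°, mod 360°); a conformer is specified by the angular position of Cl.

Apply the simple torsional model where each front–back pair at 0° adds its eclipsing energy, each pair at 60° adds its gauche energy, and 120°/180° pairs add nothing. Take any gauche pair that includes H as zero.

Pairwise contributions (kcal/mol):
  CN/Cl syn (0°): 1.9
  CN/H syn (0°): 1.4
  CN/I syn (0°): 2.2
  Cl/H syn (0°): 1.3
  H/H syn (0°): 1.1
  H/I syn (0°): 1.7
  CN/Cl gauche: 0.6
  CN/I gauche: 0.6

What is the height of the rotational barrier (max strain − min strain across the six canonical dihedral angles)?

Cl at 0° (eclipsed): CN–Cl eclipsed, H–H eclipsed, H–I eclipsed; 1.9 + 1.1 + 1.7 = 4.7 kcal/mol.
Cl at 60° (staggered): CN–Cl gauche, CN–I gauche; 0.6 + 0.6 = 1.2 kcal/mol.
Cl at 120° (eclipsed): CN–I eclipsed, H–Cl eclipsed, H–H eclipsed; 2.2 + 1.3 + 1.1 = 4.6 kcal/mol.
Cl at 180° (staggered): CN–I gauche; 0.6 = 0.6 kcal/mol.
Cl at 240° (eclipsed): CN–H eclipsed, H–I eclipsed, H–Cl eclipsed; 1.4 + 1.7 + 1.3 = 4.4 kcal/mol.
Cl at 300° (staggered): CN–Cl gauche; 0.6 = 0.6 kcal/mol.
Max at 0° (4.7 kcal/mol), min at 180° (0.6 kcal/mol); barrier = 4.1 kcal/mol.

4.1 kcal/mol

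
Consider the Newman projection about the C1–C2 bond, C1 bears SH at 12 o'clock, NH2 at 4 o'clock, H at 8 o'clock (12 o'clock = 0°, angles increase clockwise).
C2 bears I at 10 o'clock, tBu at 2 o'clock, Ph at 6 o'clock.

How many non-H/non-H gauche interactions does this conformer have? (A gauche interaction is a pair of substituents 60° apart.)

Non-H gauche pairs: SH(0°)/I(300°); SH(0°)/tBu(60°); NH2(120°)/tBu(60°); NH2(120°)/Ph(180°) — 4 interactions.

4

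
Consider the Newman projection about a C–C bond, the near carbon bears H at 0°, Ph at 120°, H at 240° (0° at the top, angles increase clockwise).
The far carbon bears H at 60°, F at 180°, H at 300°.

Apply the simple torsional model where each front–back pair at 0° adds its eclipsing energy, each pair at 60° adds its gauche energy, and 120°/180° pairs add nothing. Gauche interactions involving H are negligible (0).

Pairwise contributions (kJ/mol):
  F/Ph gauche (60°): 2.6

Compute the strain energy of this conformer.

This conformer (staggered): Ph(120°)/F(180°) gauche 2.6 → 2.6 kJ/mol.

2.6 kJ/mol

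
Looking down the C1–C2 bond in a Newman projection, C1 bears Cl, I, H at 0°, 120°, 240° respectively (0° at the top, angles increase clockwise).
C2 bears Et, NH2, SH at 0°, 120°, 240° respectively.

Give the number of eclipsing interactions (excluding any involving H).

2

Non-H eclipsing pairs: Cl(0°)/Et(0°); I(120°)/NH2(120°) — 2 interactions.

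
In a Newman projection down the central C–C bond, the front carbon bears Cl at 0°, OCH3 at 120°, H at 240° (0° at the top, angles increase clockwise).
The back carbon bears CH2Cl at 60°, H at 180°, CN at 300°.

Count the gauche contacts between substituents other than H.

Non-H gauche pairs: Cl(0°)/CH2Cl(60°); Cl(0°)/CN(300°); OCH3(120°)/CH2Cl(60°) — 3 interactions.

3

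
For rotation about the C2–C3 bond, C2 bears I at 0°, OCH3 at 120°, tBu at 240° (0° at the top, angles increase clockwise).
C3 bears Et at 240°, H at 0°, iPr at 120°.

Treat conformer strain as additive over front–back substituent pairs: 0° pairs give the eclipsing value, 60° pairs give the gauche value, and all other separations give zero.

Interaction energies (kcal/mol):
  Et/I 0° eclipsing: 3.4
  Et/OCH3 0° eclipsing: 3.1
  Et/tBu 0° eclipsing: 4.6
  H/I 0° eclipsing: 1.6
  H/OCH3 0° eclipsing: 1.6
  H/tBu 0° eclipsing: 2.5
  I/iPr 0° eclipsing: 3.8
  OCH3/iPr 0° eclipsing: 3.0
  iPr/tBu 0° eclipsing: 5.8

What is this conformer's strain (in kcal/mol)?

9.2 kcal/mol

This conformer (eclipsed): I(0°)/H(0°) eclipsed 1.6; OCH3(120°)/iPr(120°) eclipsed 3.0; tBu(240°)/Et(240°) eclipsed 4.6 → 9.2 kcal/mol.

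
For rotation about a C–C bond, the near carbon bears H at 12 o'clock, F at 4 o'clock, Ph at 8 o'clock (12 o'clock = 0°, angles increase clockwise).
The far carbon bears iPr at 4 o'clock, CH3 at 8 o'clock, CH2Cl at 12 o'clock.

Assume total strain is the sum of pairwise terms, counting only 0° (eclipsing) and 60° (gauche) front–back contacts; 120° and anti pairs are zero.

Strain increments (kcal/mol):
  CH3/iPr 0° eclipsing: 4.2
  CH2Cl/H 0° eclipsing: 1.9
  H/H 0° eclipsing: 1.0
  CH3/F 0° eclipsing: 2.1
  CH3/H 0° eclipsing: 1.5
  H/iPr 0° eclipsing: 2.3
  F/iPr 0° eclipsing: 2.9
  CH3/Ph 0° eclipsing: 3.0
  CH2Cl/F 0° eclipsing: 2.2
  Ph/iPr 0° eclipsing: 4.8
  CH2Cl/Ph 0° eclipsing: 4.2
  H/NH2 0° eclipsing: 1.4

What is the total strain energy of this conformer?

This conformer is eclipsed. H at 0° is eclipsed with CH2Cl at 0° (1.9); F at 120° is eclipsed with iPr at 120° (2.9); Ph at 240° is eclipsed with CH3 at 240° (3.0). Total 7.8 kcal/mol.

7.8 kcal/mol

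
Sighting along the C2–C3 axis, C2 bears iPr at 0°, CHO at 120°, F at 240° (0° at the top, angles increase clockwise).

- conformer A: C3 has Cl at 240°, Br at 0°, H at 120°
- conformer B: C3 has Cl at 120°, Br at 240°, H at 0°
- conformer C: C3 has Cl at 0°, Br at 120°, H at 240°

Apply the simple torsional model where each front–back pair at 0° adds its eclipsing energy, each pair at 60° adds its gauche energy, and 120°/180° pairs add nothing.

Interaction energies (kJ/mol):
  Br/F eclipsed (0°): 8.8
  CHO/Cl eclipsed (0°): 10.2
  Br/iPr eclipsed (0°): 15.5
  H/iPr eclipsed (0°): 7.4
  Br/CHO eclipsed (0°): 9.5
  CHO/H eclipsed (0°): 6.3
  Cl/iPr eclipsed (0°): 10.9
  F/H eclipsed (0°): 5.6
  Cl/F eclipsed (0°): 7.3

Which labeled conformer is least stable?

A

A (eclipsed): iPr(0°)/Br(0°) eclipsed 15.5; CHO(120°)/H(120°) eclipsed 6.3; F(240°)/Cl(240°) eclipsed 7.3 → 29.1 kJ/mol.
B (eclipsed): iPr(0°)/H(0°) eclipsed 7.4; CHO(120°)/Cl(120°) eclipsed 10.2; F(240°)/Br(240°) eclipsed 8.8 → 26.4 kJ/mol.
C (eclipsed): iPr(0°)/Cl(0°) eclipsed 10.9; CHO(120°)/Br(120°) eclipsed 9.5; F(240°)/H(240°) eclipsed 5.6 → 26.0 kJ/mol.
A has the highest total (29.1 kJ/mol).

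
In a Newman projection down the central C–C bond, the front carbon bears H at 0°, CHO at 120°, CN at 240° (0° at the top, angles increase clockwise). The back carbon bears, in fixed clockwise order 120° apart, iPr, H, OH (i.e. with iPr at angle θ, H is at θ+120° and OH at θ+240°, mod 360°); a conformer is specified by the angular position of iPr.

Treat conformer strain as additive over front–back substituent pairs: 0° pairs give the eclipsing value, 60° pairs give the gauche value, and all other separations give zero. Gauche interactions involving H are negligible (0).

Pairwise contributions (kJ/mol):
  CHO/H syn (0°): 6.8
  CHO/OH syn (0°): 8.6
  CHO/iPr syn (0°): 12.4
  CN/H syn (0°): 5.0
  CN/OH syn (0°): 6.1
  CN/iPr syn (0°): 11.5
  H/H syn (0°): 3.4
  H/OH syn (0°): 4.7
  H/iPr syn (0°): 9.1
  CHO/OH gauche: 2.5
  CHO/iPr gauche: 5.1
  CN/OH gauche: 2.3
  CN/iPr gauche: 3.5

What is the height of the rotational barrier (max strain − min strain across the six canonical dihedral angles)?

16.1 kJ/mol

iPr at 0° (eclipsed): H(0°)/iPr(0°) eclipsed 9.1; CHO(120°)/H(120°) eclipsed 6.8; CN(240°)/OH(240°) eclipsed 6.1 → 22.0 kJ/mol.
iPr at 60° (staggered): CHO(120°)/iPr(60°) gauche 5.1; CN(240°)/OH(300°) gauche 2.3 → 7.4 kJ/mol.
iPr at 120° (eclipsed): H(0°)/OH(0°) eclipsed 4.7; CHO(120°)/iPr(120°) eclipsed 12.4; CN(240°)/H(240°) eclipsed 5.0 → 22.1 kJ/mol.
iPr at 180° (staggered): CHO(120°)/iPr(180°) gauche 5.1; CHO(120°)/OH(60°) gauche 2.5; CN(240°)/iPr(180°) gauche 3.5 → 11.1 kJ/mol.
iPr at 240° (eclipsed): H(0°)/H(0°) eclipsed 3.4; CHO(120°)/OH(120°) eclipsed 8.6; CN(240°)/iPr(240°) eclipsed 11.5 → 23.5 kJ/mol.
iPr at 300° (staggered): CHO(120°)/OH(180°) gauche 2.5; CN(240°)/iPr(300°) gauche 3.5; CN(240°)/OH(180°) gauche 2.3 → 8.3 kJ/mol.
Max at 240° (23.5 kJ/mol), min at 60° (7.4 kJ/mol); barrier = 16.1 kJ/mol.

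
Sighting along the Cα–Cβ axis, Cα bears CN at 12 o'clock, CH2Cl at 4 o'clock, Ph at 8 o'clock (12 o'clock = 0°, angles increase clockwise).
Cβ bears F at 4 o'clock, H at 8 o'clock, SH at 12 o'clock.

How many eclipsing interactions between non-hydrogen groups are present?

Non-H eclipsing pairs: CN(0°)/SH(0°); CH2Cl(120°)/F(120°) — 2 interactions.

2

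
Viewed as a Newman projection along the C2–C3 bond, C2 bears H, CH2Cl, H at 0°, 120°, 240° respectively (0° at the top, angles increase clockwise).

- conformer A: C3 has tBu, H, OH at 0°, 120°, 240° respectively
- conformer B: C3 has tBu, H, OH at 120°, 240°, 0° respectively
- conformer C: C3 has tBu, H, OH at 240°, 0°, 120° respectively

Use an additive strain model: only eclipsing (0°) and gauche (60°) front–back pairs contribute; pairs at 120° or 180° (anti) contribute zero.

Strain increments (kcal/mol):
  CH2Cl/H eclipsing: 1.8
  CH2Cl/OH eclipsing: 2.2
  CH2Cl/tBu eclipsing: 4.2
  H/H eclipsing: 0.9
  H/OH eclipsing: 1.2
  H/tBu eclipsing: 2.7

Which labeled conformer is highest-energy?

A (eclipsed): H(0°)/tBu(0°) eclipsed 2.7; CH2Cl(120°)/H(120°) eclipsed 1.8; H(240°)/OH(240°) eclipsed 1.2 → 5.7 kcal/mol.
B (eclipsed): H(0°)/OH(0°) eclipsed 1.2; CH2Cl(120°)/tBu(120°) eclipsed 4.2; H(240°)/H(240°) eclipsed 0.9 → 6.3 kcal/mol.
C (eclipsed): H(0°)/H(0°) eclipsed 0.9; CH2Cl(120°)/OH(120°) eclipsed 2.2; H(240°)/tBu(240°) eclipsed 2.7 → 5.8 kcal/mol.
B has the highest total (6.3 kcal/mol).

B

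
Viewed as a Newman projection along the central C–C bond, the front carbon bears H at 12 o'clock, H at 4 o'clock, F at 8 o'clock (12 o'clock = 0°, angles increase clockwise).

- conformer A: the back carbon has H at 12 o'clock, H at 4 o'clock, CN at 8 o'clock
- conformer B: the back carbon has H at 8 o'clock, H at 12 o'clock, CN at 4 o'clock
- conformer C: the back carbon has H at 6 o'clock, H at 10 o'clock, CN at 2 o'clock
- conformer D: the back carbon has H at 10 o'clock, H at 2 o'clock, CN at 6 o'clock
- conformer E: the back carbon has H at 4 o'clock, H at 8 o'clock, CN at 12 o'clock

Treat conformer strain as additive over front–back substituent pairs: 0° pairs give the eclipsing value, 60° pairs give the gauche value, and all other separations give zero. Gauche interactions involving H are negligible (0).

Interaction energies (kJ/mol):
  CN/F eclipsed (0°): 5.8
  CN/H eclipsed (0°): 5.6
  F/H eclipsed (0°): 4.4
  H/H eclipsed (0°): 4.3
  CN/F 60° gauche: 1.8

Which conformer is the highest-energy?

A

A is eclipsed. H at 0° is eclipsed with H at 0° (4.3); H at 120° is eclipsed with H at 120° (4.3); F at 240° is eclipsed with CN at 240° (5.8). Total 14.4 kJ/mol.
B is eclipsed. H at 0° is eclipsed with H at 0° (4.3); H at 120° is eclipsed with CN at 120° (5.6); F at 240° is eclipsed with H at 240° (4.4). Total 14.3 kJ/mol.
C (staggered): no non-H gauche contacts → 0.0 kJ/mol.
D is staggered. F at 240° is gauche with CN at 180° (1.8). Total 1.8 kJ/mol.
E is eclipsed. H at 0° is eclipsed with CN at 0° (5.6); H at 120° is eclipsed with H at 120° (4.3); F at 240° is eclipsed with H at 240° (4.4). Total 14.3 kJ/mol.
A has the highest total (14.4 kJ/mol).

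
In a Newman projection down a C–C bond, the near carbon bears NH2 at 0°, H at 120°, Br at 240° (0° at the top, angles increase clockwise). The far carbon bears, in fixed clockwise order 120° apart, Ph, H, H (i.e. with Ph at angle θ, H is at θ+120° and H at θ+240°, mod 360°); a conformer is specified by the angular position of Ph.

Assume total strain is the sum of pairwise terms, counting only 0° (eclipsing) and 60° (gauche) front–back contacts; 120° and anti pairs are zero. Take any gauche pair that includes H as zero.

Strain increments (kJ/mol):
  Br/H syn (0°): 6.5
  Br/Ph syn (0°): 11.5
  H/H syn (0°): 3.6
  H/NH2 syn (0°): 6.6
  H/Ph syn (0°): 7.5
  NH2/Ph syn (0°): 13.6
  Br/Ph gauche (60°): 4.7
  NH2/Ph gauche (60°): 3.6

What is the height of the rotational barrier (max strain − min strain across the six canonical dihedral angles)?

Ph at 0° is eclipsed. NH2 at 0° is eclipsed with Ph at 0° (13.6); H at 120° is eclipsed with H at 120° (3.6); Br at 240° is eclipsed with H at 240° (6.5). Total 23.7 kJ/mol.
Ph at 60° is staggered. NH2 at 0° is gauche with Ph at 60° (3.6). Total 3.6 kJ/mol.
Ph at 120° is eclipsed. NH2 at 0° is eclipsed with H at 0° (6.6); H at 120° is eclipsed with Ph at 120° (7.5); Br at 240° is eclipsed with H at 240° (6.5). Total 20.6 kJ/mol.
Ph at 180° is staggered. Br at 240° is gauche with Ph at 180° (4.7). Total 4.7 kJ/mol.
Ph at 240° is eclipsed. NH2 at 0° is eclipsed with H at 0° (6.6); H at 120° is eclipsed with H at 120° (3.6); Br at 240° is eclipsed with Ph at 240° (11.5). Total 21.7 kJ/mol.
Ph at 300° is staggered. NH2 at 0° is gauche with Ph at 300° (3.6); Br at 240° is gauche with Ph at 300° (4.7). Total 8.3 kJ/mol.
Max at 0° (23.7 kJ/mol), min at 60° (3.6 kJ/mol); barrier = 20.1 kJ/mol.

20.1 kJ/mol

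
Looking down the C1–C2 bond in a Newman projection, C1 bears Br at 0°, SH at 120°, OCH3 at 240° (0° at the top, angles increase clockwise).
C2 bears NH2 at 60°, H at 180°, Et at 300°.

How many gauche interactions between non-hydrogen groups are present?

4

Non-H gauche pairs: Br(0°)/NH2(60°); Br(0°)/Et(300°); SH(120°)/NH2(60°); OCH3(240°)/Et(300°) — 4 interactions.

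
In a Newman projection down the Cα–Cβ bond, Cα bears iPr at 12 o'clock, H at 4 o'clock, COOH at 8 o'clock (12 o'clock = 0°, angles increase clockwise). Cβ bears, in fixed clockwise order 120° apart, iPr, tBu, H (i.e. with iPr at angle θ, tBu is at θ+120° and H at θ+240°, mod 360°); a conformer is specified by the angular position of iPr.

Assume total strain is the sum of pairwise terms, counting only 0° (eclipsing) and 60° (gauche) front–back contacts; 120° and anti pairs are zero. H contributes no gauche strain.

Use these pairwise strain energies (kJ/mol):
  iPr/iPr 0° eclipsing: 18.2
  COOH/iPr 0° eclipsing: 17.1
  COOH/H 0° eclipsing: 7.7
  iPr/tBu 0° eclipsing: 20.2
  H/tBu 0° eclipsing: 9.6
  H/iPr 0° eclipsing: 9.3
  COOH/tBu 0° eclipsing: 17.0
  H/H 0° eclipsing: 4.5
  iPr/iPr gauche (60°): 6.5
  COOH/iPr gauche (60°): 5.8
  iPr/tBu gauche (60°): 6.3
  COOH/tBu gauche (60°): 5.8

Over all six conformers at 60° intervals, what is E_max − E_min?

29.5 kJ/mol

iPr at 0° (eclipsed): iPr(0°)/iPr(0°) eclipsed 18.2; H(120°)/tBu(120°) eclipsed 9.6; COOH(240°)/H(240°) eclipsed 7.7 → 35.5 kJ/mol.
iPr at 60° (staggered): iPr(0°)/iPr(60°) gauche 6.5; COOH(240°)/tBu(180°) gauche 5.8 → 12.3 kJ/mol.
iPr at 120° (eclipsed): iPr(0°)/H(0°) eclipsed 9.3; H(120°)/iPr(120°) eclipsed 9.3; COOH(240°)/tBu(240°) eclipsed 17.0 → 35.6 kJ/mol.
iPr at 180° (staggered): iPr(0°)/tBu(300°) gauche 6.3; COOH(240°)/iPr(180°) gauche 5.8; COOH(240°)/tBu(300°) gauche 5.8 → 17.9 kJ/mol.
iPr at 240° (eclipsed): iPr(0°)/tBu(0°) eclipsed 20.2; H(120°)/H(120°) eclipsed 4.5; COOH(240°)/iPr(240°) eclipsed 17.1 → 41.8 kJ/mol.
iPr at 300° (staggered): iPr(0°)/iPr(300°) gauche 6.5; iPr(0°)/tBu(60°) gauche 6.3; COOH(240°)/iPr(300°) gauche 5.8 → 18.6 kJ/mol.
Max at 240° (41.8 kJ/mol), min at 60° (12.3 kJ/mol); barrier = 29.5 kJ/mol.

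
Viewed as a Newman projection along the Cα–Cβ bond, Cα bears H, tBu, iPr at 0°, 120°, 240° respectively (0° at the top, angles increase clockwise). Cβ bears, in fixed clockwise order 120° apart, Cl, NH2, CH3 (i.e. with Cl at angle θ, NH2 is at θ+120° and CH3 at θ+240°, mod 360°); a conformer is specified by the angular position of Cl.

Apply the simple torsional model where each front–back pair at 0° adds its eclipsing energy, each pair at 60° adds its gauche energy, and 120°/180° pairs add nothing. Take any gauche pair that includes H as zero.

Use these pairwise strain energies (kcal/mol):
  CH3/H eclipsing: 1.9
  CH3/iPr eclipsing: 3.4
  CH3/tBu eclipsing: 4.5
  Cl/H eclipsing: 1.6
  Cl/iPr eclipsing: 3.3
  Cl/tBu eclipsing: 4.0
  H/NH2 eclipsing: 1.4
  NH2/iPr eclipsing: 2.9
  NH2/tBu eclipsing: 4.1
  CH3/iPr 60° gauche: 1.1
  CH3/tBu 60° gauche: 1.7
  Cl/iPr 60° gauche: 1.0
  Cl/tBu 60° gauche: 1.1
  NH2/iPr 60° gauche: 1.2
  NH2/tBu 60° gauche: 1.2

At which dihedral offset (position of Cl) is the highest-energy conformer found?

Cl at 0° is eclipsed. H at 0° is eclipsed with Cl at 0° (1.6); tBu at 120° is eclipsed with NH2 at 120° (4.1); iPr at 240° is eclipsed with CH3 at 240° (3.4). Total 9.1 kcal/mol.
Cl at 60° is staggered. tBu at 120° is gauche with Cl at 60° (1.1); tBu at 120° is gauche with NH2 at 180° (1.2); iPr at 240° is gauche with NH2 at 180° (1.2); iPr at 240° is gauche with CH3 at 300° (1.1). Total 4.6 kcal/mol.
Cl at 120° is eclipsed. H at 0° is eclipsed with CH3 at 0° (1.9); tBu at 120° is eclipsed with Cl at 120° (4.0); iPr at 240° is eclipsed with NH2 at 240° (2.9). Total 8.8 kcal/mol.
Cl at 180° is staggered. tBu at 120° is gauche with Cl at 180° (1.1); tBu at 120° is gauche with CH3 at 60° (1.7); iPr at 240° is gauche with Cl at 180° (1.0); iPr at 240° is gauche with NH2 at 300° (1.2). Total 5.0 kcal/mol.
Cl at 240° is eclipsed. H at 0° is eclipsed with NH2 at 0° (1.4); tBu at 120° is eclipsed with CH3 at 120° (4.5); iPr at 240° is eclipsed with Cl at 240° (3.3). Total 9.2 kcal/mol.
Cl at 300° is staggered. tBu at 120° is gauche with NH2 at 60° (1.2); tBu at 120° is gauche with CH3 at 180° (1.7); iPr at 240° is gauche with Cl at 300° (1.0); iPr at 240° is gauche with CH3 at 180° (1.1). Total 5.0 kcal/mol.
The maximum (9.2 kcal/mol) occurs with Cl at 240°.

240°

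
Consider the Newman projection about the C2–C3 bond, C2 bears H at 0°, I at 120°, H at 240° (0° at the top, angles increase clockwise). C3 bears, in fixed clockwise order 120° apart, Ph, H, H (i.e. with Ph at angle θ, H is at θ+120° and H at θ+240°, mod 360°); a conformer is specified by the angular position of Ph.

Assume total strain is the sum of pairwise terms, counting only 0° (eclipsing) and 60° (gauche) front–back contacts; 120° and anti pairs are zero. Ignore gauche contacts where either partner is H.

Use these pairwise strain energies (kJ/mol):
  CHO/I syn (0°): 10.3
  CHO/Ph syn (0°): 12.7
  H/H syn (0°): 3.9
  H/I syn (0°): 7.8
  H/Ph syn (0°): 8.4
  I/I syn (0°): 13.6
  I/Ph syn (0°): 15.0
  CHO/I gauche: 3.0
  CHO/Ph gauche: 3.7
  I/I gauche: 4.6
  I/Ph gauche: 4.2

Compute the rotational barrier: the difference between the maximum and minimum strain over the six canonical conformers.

Ph at 0° (eclipsed): H–Ph eclipsed, I–H eclipsed, H–H eclipsed; 8.4 + 7.8 + 3.9 = 20.1 kJ/mol.
Ph at 60° (staggered): I–Ph gauche; 4.2 = 4.2 kJ/mol.
Ph at 120° (eclipsed): H–H eclipsed, I–Ph eclipsed, H–H eclipsed; 3.9 + 15.0 + 3.9 = 22.8 kJ/mol.
Ph at 180° (staggered): I–Ph gauche; 4.2 = 4.2 kJ/mol.
Ph at 240° (eclipsed): H–H eclipsed, I–H eclipsed, H–Ph eclipsed; 3.9 + 7.8 + 8.4 = 20.1 kJ/mol.
Ph at 300° (staggered): no non-H gauche contacts → 0.0 kJ/mol.
Max at 120° (22.8 kJ/mol), min at 300° (0.0 kJ/mol); barrier = 22.8 kJ/mol.

22.8 kJ/mol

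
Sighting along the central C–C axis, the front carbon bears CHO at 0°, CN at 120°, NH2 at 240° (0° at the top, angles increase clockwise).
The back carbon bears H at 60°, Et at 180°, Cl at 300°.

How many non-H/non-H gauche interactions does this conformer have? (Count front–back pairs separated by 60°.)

4

Non-H gauche pairs: CHO(0°)/Cl(300°); CN(120°)/Et(180°); NH2(240°)/Et(180°); NH2(240°)/Cl(300°) — 4 interactions.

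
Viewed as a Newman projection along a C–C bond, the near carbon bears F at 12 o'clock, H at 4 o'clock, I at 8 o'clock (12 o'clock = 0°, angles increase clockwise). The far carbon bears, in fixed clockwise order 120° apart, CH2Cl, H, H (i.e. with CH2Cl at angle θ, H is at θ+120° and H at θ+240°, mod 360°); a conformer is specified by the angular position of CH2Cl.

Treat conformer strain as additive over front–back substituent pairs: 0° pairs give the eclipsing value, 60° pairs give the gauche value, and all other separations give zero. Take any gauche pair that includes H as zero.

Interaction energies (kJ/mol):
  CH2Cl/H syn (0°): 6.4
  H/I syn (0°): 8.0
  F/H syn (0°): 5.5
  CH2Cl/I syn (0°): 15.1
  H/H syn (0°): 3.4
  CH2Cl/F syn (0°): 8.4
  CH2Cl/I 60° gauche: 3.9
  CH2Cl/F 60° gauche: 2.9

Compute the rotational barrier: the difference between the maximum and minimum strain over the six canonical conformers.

21.1 kJ/mol

CH2Cl at 0° (eclipsed): F–CH2Cl eclipsed, H–H eclipsed, I–H eclipsed; 8.4 + 3.4 + 8.0 = 19.8 kJ/mol.
CH2Cl at 60° (staggered): F–CH2Cl gauche; 2.9 = 2.9 kJ/mol.
CH2Cl at 120° (eclipsed): F–H eclipsed, H–CH2Cl eclipsed, I–H eclipsed; 5.5 + 6.4 + 8.0 = 19.9 kJ/mol.
CH2Cl at 180° (staggered): I–CH2Cl gauche; 3.9 = 3.9 kJ/mol.
CH2Cl at 240° (eclipsed): F–H eclipsed, H–H eclipsed, I–CH2Cl eclipsed; 5.5 + 3.4 + 15.1 = 24.0 kJ/mol.
CH2Cl at 300° (staggered): F–CH2Cl gauche, I–CH2Cl gauche; 2.9 + 3.9 = 6.8 kJ/mol.
Max at 240° (24.0 kJ/mol), min at 60° (2.9 kJ/mol); barrier = 21.1 kJ/mol.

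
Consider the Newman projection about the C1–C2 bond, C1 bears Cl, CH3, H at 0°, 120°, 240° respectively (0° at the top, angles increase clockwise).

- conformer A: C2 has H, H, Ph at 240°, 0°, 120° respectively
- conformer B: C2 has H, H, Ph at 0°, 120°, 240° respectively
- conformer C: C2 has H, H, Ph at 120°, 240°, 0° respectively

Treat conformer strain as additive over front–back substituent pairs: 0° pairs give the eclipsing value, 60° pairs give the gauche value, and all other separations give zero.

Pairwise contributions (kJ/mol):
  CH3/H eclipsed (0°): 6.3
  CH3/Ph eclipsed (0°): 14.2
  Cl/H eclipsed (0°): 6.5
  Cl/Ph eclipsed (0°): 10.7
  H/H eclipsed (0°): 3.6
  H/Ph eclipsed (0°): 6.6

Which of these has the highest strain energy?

A

A (eclipsed): Cl–H eclipsed, CH3–Ph eclipsed, H–H eclipsed; 6.5 + 14.2 + 3.6 = 24.3 kJ/mol.
B (eclipsed): Cl–H eclipsed, CH3–H eclipsed, H–Ph eclipsed; 6.5 + 6.3 + 6.6 = 19.4 kJ/mol.
C (eclipsed): Cl–Ph eclipsed, CH3–H eclipsed, H–H eclipsed; 10.7 + 6.3 + 3.6 = 20.6 kJ/mol.
A has the highest total (24.3 kJ/mol).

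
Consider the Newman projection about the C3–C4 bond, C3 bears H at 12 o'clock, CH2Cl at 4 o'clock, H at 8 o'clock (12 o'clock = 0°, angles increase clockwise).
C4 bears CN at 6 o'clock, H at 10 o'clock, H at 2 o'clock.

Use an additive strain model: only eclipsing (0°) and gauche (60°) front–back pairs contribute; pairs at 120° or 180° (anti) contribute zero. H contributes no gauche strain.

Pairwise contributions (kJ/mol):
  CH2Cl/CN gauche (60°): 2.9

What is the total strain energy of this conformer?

2.9 kJ/mol

This conformer (staggered): CH2Cl–CN gauche; 2.9 = 2.9 kJ/mol.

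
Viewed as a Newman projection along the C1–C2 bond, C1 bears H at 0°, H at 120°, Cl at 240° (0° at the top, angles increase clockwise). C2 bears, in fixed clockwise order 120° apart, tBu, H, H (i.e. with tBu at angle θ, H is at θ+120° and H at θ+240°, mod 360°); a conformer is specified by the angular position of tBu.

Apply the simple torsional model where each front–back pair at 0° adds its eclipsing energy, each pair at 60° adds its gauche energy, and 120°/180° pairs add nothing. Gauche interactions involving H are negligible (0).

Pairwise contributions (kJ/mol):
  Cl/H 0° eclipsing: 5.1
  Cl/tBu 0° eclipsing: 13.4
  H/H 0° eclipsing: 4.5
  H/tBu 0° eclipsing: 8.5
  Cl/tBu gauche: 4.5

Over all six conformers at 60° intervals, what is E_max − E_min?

22.4 kJ/mol

tBu at 0° is eclipsed. H at 0° is eclipsed with tBu at 0° (8.5); H at 120° is eclipsed with H at 120° (4.5); Cl at 240° is eclipsed with H at 240° (5.1). Total 18.1 kJ/mol.
tBu at 60° (staggered): no non-H gauche contacts → 0.0 kJ/mol.
tBu at 120° is eclipsed. H at 0° is eclipsed with H at 0° (4.5); H at 120° is eclipsed with tBu at 120° (8.5); Cl at 240° is eclipsed with H at 240° (5.1). Total 18.1 kJ/mol.
tBu at 180° is staggered. Cl at 240° is gauche with tBu at 180° (4.5). Total 4.5 kJ/mol.
tBu at 240° is eclipsed. H at 0° is eclipsed with H at 0° (4.5); H at 120° is eclipsed with H at 120° (4.5); Cl at 240° is eclipsed with tBu at 240° (13.4). Total 22.4 kJ/mol.
tBu at 300° is staggered. Cl at 240° is gauche with tBu at 300° (4.5). Total 4.5 kJ/mol.
Max at 240° (22.4 kJ/mol), min at 60° (0.0 kJ/mol); barrier = 22.4 kJ/mol.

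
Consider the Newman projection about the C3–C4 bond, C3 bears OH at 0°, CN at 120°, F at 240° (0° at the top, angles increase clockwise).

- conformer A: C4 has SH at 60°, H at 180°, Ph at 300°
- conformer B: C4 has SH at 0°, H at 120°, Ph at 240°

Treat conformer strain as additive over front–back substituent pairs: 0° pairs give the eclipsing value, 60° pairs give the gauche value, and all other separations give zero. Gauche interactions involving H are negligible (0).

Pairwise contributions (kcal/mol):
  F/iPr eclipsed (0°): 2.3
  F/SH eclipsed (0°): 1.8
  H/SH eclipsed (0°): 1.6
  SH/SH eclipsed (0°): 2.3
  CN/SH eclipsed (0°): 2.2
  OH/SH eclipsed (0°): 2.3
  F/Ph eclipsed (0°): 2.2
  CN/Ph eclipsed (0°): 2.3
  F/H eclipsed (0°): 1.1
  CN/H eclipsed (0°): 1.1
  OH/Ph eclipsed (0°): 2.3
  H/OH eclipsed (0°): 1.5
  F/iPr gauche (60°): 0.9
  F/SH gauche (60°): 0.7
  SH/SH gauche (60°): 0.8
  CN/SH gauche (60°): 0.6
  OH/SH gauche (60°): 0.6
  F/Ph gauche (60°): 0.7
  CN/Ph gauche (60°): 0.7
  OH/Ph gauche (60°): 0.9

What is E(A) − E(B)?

-2.8 kcal/mol

A (staggered): OH(0°)/SH(60°) gauche 0.6; OH(0°)/Ph(300°) gauche 0.9; CN(120°)/SH(60°) gauche 0.6; F(240°)/Ph(300°) gauche 0.7 → 2.8 kcal/mol.
B (eclipsed): OH(0°)/SH(0°) eclipsed 2.3; CN(120°)/H(120°) eclipsed 1.1; F(240°)/Ph(240°) eclipsed 2.2 → 5.6 kcal/mol.
E(A) − E(B) = 2.8 − 5.6 = -2.8 kcal/mol.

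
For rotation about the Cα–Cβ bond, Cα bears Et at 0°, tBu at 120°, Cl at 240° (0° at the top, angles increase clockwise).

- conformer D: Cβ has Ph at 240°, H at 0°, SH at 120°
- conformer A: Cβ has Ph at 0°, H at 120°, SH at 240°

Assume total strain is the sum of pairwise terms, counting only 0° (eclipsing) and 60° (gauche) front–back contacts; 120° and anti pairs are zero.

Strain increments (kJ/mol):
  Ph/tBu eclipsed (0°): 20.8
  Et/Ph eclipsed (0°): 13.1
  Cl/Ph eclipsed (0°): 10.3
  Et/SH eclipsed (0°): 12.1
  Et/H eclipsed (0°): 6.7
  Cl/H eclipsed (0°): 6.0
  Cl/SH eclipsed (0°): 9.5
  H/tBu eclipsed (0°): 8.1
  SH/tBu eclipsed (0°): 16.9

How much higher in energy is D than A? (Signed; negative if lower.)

D (eclipsed): Et(0°)/H(0°) eclipsed 6.7; tBu(120°)/SH(120°) eclipsed 16.9; Cl(240°)/Ph(240°) eclipsed 10.3 → 33.9 kJ/mol.
A (eclipsed): Et(0°)/Ph(0°) eclipsed 13.1; tBu(120°)/H(120°) eclipsed 8.1; Cl(240°)/SH(240°) eclipsed 9.5 → 30.7 kJ/mol.
E(D) − E(A) = 33.9 − 30.7 = +3.2 kJ/mol.

+3.2 kJ/mol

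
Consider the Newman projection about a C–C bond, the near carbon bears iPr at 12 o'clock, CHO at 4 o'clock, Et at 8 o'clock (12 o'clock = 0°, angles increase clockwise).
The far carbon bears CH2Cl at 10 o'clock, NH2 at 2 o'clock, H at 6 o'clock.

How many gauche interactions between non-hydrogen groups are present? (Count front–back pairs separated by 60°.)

4

Non-H gauche pairs: iPr(0°)/CH2Cl(300°); iPr(0°)/NH2(60°); CHO(120°)/NH2(60°); Et(240°)/CH2Cl(300°) — 4 interactions.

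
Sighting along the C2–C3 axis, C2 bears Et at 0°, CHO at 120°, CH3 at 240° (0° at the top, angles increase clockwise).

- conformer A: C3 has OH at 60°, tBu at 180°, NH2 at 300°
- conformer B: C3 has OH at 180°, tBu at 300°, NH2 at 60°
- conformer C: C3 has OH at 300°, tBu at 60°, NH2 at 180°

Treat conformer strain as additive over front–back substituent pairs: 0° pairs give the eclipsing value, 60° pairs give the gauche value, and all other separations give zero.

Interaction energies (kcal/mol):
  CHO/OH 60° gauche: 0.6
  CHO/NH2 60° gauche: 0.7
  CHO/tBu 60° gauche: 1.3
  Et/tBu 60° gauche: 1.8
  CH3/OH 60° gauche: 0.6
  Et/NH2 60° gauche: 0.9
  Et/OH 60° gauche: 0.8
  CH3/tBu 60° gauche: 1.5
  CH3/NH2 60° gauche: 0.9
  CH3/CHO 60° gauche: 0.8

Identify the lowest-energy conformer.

A is staggered. Et at 0° is gauche with OH at 60° (0.8); Et at 0° is gauche with NH2 at 300° (0.9); CHO at 120° is gauche with OH at 60° (0.6); CHO at 120° is gauche with tBu at 180° (1.3); CH3 at 240° is gauche with tBu at 180° (1.5); CH3 at 240° is gauche with NH2 at 300° (0.9). Total 6.0 kcal/mol.
B is staggered. Et at 0° is gauche with tBu at 300° (1.8); Et at 0° is gauche with NH2 at 60° (0.9); CHO at 120° is gauche with OH at 180° (0.6); CHO at 120° is gauche with NH2 at 60° (0.7); CH3 at 240° is gauche with OH at 180° (0.6); CH3 at 240° is gauche with tBu at 300° (1.5). Total 6.1 kcal/mol.
C is staggered. Et at 0° is gauche with OH at 300° (0.8); Et at 0° is gauche with tBu at 60° (1.8); CHO at 120° is gauche with tBu at 60° (1.3); CHO at 120° is gauche with NH2 at 180° (0.7); CH3 at 240° is gauche with OH at 300° (0.6); CH3 at 240° is gauche with NH2 at 180° (0.9). Total 6.1 kcal/mol.
A has the lowest total (6.0 kcal/mol).

A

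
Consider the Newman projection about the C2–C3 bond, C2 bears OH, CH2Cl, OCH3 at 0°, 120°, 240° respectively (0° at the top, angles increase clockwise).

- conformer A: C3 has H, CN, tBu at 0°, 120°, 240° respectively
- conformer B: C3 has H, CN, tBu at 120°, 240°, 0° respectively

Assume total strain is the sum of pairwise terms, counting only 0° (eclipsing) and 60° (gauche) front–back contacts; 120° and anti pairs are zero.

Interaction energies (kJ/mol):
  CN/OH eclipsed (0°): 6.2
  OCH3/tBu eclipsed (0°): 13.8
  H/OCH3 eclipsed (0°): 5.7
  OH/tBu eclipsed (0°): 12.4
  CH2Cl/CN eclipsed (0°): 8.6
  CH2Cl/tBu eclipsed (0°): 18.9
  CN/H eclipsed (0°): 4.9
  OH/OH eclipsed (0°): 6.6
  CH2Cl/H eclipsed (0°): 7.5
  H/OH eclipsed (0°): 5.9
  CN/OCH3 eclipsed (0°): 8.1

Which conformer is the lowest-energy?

B

A (eclipsed): OH–H eclipsed, CH2Cl–CN eclipsed, OCH3–tBu eclipsed; 5.9 + 8.6 + 13.8 = 28.3 kJ/mol.
B (eclipsed): OH–tBu eclipsed, CH2Cl–H eclipsed, OCH3–CN eclipsed; 12.4 + 7.5 + 8.1 = 28.0 kJ/mol.
B has the lowest total (28.0 kJ/mol).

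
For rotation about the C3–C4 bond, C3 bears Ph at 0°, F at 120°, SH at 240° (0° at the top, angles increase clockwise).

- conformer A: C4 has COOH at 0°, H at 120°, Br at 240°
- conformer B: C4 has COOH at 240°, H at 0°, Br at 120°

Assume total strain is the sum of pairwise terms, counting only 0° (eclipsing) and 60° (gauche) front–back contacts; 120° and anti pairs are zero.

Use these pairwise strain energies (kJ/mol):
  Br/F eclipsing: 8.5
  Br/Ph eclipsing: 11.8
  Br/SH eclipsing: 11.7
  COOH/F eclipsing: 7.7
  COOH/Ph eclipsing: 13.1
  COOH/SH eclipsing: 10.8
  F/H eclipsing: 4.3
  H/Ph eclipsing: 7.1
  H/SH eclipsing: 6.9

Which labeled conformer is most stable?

A (eclipsed): Ph(0°)/COOH(0°) eclipsed 13.1; F(120°)/H(120°) eclipsed 4.3; SH(240°)/Br(240°) eclipsed 11.7 → 29.1 kJ/mol.
B (eclipsed): Ph(0°)/H(0°) eclipsed 7.1; F(120°)/Br(120°) eclipsed 8.5; SH(240°)/COOH(240°) eclipsed 10.8 → 26.4 kJ/mol.
B has the lowest total (26.4 kJ/mol).

B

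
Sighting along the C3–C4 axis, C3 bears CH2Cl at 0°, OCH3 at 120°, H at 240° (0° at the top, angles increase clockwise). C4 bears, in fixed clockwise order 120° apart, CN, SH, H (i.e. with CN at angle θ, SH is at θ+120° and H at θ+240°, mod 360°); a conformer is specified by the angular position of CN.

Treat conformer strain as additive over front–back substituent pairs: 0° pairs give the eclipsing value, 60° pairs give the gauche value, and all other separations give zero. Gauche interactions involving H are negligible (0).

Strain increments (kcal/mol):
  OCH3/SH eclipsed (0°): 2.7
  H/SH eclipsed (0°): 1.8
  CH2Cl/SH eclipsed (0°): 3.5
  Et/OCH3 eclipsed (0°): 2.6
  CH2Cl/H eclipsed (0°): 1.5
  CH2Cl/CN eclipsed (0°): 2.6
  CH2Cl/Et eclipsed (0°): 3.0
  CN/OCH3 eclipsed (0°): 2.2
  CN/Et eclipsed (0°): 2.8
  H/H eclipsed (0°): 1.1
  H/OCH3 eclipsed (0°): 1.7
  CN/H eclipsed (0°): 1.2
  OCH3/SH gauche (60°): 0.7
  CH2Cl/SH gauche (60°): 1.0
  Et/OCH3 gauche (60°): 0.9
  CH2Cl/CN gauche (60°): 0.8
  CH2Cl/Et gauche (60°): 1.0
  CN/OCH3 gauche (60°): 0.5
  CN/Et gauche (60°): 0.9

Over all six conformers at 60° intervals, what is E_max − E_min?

4.9 kcal/mol

CN at 0° (eclipsed): CH2Cl(0°)/CN(0°) eclipsed 2.6; OCH3(120°)/SH(120°) eclipsed 2.7; H(240°)/H(240°) eclipsed 1.1 → 6.4 kcal/mol.
CN at 60° (staggered): CH2Cl(0°)/CN(60°) gauche 0.8; OCH3(120°)/CN(60°) gauche 0.5; OCH3(120°)/SH(180°) gauche 0.7 → 2.0 kcal/mol.
CN at 120° (eclipsed): CH2Cl(0°)/H(0°) eclipsed 1.5; OCH3(120°)/CN(120°) eclipsed 2.2; H(240°)/SH(240°) eclipsed 1.8 → 5.5 kcal/mol.
CN at 180° (staggered): CH2Cl(0°)/SH(300°) gauche 1.0; OCH3(120°)/CN(180°) gauche 0.5 → 1.5 kcal/mol.
CN at 240° (eclipsed): CH2Cl(0°)/SH(0°) eclipsed 3.5; OCH3(120°)/H(120°) eclipsed 1.7; H(240°)/CN(240°) eclipsed 1.2 → 6.4 kcal/mol.
CN at 300° (staggered): CH2Cl(0°)/CN(300°) gauche 0.8; CH2Cl(0°)/SH(60°) gauche 1.0; OCH3(120°)/SH(60°) gauche 0.7 → 2.5 kcal/mol.
Max at 0° (6.4 kcal/mol), min at 180° (1.5 kcal/mol); barrier = 4.9 kcal/mol.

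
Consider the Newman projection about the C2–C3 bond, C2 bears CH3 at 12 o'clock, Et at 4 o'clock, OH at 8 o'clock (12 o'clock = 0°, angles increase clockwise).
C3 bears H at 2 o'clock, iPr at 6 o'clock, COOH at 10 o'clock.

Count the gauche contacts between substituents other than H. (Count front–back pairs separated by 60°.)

Non-H gauche pairs: CH3(0°)/COOH(300°); Et(120°)/iPr(180°); OH(240°)/iPr(180°); OH(240°)/COOH(300°) — 4 interactions.

4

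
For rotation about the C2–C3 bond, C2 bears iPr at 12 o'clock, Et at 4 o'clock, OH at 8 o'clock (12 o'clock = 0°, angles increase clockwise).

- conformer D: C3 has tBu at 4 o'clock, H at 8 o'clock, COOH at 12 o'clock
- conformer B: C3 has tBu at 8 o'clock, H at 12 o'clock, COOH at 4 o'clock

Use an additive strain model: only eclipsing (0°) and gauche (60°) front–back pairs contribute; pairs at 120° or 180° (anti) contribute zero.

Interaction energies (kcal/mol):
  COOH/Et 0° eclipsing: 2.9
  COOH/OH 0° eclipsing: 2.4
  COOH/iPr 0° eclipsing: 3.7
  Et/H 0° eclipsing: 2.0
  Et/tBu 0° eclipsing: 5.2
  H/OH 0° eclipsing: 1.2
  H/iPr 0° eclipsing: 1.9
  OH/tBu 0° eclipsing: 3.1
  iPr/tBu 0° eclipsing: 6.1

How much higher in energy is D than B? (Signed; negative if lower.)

+2.2 kcal/mol

D (eclipsed): iPr(0°)/COOH(0°) eclipsed 3.7; Et(120°)/tBu(120°) eclipsed 5.2; OH(240°)/H(240°) eclipsed 1.2 → 10.1 kcal/mol.
B (eclipsed): iPr(0°)/H(0°) eclipsed 1.9; Et(120°)/COOH(120°) eclipsed 2.9; OH(240°)/tBu(240°) eclipsed 3.1 → 7.9 kcal/mol.
E(D) − E(B) = 10.1 − 7.9 = +2.2 kcal/mol.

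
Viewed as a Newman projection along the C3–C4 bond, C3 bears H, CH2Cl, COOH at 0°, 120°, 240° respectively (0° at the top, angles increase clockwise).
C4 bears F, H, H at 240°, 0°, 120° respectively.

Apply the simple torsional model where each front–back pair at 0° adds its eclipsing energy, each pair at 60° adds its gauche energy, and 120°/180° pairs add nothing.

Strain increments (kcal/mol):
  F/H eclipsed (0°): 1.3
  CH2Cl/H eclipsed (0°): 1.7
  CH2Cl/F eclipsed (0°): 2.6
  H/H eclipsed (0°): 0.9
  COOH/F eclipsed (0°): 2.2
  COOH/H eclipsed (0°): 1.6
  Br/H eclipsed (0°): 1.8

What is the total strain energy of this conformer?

This conformer (eclipsed): H(0°)/H(0°) eclipsed 0.9; CH2Cl(120°)/H(120°) eclipsed 1.7; COOH(240°)/F(240°) eclipsed 2.2 → 4.8 kcal/mol.

4.8 kcal/mol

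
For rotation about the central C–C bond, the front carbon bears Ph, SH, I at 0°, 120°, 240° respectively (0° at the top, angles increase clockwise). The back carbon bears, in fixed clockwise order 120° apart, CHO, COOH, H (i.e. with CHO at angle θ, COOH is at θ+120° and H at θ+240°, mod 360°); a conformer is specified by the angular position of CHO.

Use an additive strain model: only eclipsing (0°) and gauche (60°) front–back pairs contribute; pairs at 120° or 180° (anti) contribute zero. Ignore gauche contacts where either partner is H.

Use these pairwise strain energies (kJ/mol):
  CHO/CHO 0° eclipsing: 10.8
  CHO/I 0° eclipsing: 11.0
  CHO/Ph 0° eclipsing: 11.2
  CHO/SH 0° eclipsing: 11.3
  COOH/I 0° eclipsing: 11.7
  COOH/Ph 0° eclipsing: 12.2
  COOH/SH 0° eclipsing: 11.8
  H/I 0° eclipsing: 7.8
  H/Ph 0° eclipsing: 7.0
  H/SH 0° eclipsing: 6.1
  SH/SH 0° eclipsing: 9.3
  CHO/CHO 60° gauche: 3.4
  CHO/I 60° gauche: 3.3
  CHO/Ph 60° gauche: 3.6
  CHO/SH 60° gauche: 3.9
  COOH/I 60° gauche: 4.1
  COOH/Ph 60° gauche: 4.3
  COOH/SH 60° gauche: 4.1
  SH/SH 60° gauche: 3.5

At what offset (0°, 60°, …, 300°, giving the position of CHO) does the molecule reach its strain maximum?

0°

CHO at 0° (eclipsed): Ph–CHO eclipsed, SH–COOH eclipsed, I–H eclipsed; 11.2 + 11.8 + 7.8 = 30.8 kJ/mol.
CHO at 60° (staggered): Ph–CHO gauche, SH–CHO gauche, SH–COOH gauche, I–COOH gauche; 3.6 + 3.9 + 4.1 + 4.1 = 15.7 kJ/mol.
CHO at 120° (eclipsed): Ph–H eclipsed, SH–CHO eclipsed, I–COOH eclipsed; 7.0 + 11.3 + 11.7 = 30.0 kJ/mol.
CHO at 180° (staggered): Ph–COOH gauche, SH–CHO gauche, I–CHO gauche, I–COOH gauche; 4.3 + 3.9 + 3.3 + 4.1 = 15.6 kJ/mol.
CHO at 240° (eclipsed): Ph–COOH eclipsed, SH–H eclipsed, I–CHO eclipsed; 12.2 + 6.1 + 11.0 = 29.3 kJ/mol.
CHO at 300° (staggered): Ph–CHO gauche, Ph–COOH gauche, SH–COOH gauche, I–CHO gauche; 3.6 + 4.3 + 4.1 + 3.3 = 15.3 kJ/mol.
The maximum (30.8 kJ/mol) occurs with CHO at 0°.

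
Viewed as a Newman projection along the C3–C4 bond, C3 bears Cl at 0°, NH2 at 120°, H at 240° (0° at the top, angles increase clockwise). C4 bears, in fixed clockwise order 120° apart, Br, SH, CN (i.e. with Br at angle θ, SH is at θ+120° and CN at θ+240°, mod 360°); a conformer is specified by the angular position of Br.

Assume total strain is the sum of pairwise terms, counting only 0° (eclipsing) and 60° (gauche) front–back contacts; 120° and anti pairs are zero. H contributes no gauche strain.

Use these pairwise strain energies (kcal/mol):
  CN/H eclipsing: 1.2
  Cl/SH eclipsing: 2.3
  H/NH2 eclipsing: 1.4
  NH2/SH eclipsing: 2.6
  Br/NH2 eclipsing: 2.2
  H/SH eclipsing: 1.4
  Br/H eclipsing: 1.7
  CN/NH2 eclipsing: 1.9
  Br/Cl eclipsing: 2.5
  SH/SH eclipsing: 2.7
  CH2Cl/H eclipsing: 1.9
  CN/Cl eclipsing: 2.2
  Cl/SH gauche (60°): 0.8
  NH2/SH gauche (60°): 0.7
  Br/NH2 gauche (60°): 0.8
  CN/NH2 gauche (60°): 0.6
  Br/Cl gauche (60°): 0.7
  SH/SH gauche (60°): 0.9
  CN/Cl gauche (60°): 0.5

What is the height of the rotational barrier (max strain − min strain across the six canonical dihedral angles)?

Br at 0° is eclipsed. Cl at 0° is eclipsed with Br at 0° (2.5); NH2 at 120° is eclipsed with SH at 120° (2.6); H at 240° is eclipsed with CN at 240° (1.2). Total 6.3 kcal/mol.
Br at 60° is staggered. Cl at 0° is gauche with Br at 60° (0.7); Cl at 0° is gauche with CN at 300° (0.5); NH2 at 120° is gauche with Br at 60° (0.8); NH2 at 120° is gauche with SH at 180° (0.7). Total 2.7 kcal/mol.
Br at 120° is eclipsed. Cl at 0° is eclipsed with CN at 0° (2.2); NH2 at 120° is eclipsed with Br at 120° (2.2); H at 240° is eclipsed with SH at 240° (1.4). Total 5.8 kcal/mol.
Br at 180° is staggered. Cl at 0° is gauche with SH at 300° (0.8); Cl at 0° is gauche with CN at 60° (0.5); NH2 at 120° is gauche with Br at 180° (0.8); NH2 at 120° is gauche with CN at 60° (0.6). Total 2.7 kcal/mol.
Br at 240° is eclipsed. Cl at 0° is eclipsed with SH at 0° (2.3); NH2 at 120° is eclipsed with CN at 120° (1.9); H at 240° is eclipsed with Br at 240° (1.7). Total 5.9 kcal/mol.
Br at 300° is staggered. Cl at 0° is gauche with Br at 300° (0.7); Cl at 0° is gauche with SH at 60° (0.8); NH2 at 120° is gauche with SH at 60° (0.7); NH2 at 120° is gauche with CN at 180° (0.6). Total 2.8 kcal/mol.
Max at 0° (6.3 kcal/mol), min at 60° (2.7 kcal/mol); barrier = 3.6 kcal/mol.

3.6 kcal/mol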